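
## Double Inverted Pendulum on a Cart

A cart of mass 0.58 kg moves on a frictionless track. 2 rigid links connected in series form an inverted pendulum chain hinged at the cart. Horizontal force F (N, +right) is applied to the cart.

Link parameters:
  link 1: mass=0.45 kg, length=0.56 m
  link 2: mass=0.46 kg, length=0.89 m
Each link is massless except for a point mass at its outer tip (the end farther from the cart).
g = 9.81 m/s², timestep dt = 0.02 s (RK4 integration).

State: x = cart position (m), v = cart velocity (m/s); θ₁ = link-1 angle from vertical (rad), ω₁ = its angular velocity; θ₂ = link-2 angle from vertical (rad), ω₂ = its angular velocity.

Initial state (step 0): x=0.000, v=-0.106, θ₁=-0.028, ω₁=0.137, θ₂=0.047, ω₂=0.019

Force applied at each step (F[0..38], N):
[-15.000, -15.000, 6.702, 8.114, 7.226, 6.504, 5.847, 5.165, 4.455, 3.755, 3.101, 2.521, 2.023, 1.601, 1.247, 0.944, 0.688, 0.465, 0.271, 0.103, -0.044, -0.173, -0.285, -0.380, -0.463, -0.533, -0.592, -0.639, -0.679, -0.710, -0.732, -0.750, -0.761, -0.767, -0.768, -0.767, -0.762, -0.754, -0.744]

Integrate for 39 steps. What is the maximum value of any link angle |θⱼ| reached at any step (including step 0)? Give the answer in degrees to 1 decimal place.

apply F[0]=-15.000 → step 1: x=-0.007, v=-0.616, θ₁=-0.017, ω₁=1.012, θ₂=0.048, ω₂=0.052
apply F[1]=-15.000 → step 2: x=-0.025, v=-1.132, θ₁=0.013, ω₁=1.916, θ₂=0.049, ω₂=0.072
apply F[2]=+6.702 → step 3: x=-0.045, v=-0.909, θ₁=0.047, ω₁=1.523, θ₂=0.051, ω₂=0.080
apply F[3]=+8.114 → step 4: x=-0.061, v=-0.648, θ₁=0.073, ω₁=1.082, θ₂=0.052, ω₂=0.075
apply F[4]=+7.226 → step 5: x=-0.071, v=-0.425, θ₁=0.091, ω₁=0.726, θ₂=0.053, ω₂=0.061
apply F[5]=+6.504 → step 6: x=-0.078, v=-0.233, θ₁=0.103, ω₁=0.435, θ₂=0.055, ω₂=0.041
apply F[6]=+5.847 → step 7: x=-0.081, v=-0.066, θ₁=0.109, ω₁=0.196, θ₂=0.055, ω₂=0.016
apply F[7]=+5.165 → step 8: x=-0.081, v=0.076, θ₁=0.111, ω₁=0.004, θ₂=0.055, ω₂=-0.010
apply F[8]=+4.455 → step 9: x=-0.078, v=0.194, θ₁=0.109, ω₁=-0.146, θ₂=0.055, ω₂=-0.036
apply F[9]=+3.755 → step 10: x=-0.073, v=0.289, θ₁=0.105, ω₁=-0.257, θ₂=0.054, ω₂=-0.061
apply F[10]=+3.101 → step 11: x=-0.067, v=0.363, θ₁=0.100, ω₁=-0.336, θ₂=0.052, ω₂=-0.084
apply F[11]=+2.521 → step 12: x=-0.059, v=0.420, θ₁=0.092, ω₁=-0.387, θ₂=0.050, ω₂=-0.104
apply F[12]=+2.023 → step 13: x=-0.050, v=0.463, θ₁=0.084, ω₁=-0.418, θ₂=0.048, ω₂=-0.121
apply F[13]=+1.601 → step 14: x=-0.041, v=0.493, θ₁=0.076, ω₁=-0.432, θ₂=0.046, ω₂=-0.136
apply F[14]=+1.247 → step 15: x=-0.030, v=0.515, θ₁=0.067, ω₁=-0.435, θ₂=0.043, ω₂=-0.148
apply F[15]=+0.944 → step 16: x=-0.020, v=0.528, θ₁=0.059, ω₁=-0.430, θ₂=0.040, ω₂=-0.158
apply F[16]=+0.688 → step 17: x=-0.009, v=0.535, θ₁=0.050, ω₁=-0.418, θ₂=0.036, ω₂=-0.165
apply F[17]=+0.465 → step 18: x=0.001, v=0.537, θ₁=0.042, ω₁=-0.402, θ₂=0.033, ω₂=-0.170
apply F[18]=+0.271 → step 19: x=0.012, v=0.535, θ₁=0.034, ω₁=-0.382, θ₂=0.030, ω₂=-0.173
apply F[19]=+0.103 → step 20: x=0.023, v=0.529, θ₁=0.027, ω₁=-0.360, θ₂=0.026, ω₂=-0.174
apply F[20]=-0.044 → step 21: x=0.033, v=0.521, θ₁=0.020, ω₁=-0.337, θ₂=0.023, ω₂=-0.173
apply F[21]=-0.173 → step 22: x=0.044, v=0.510, θ₁=0.013, ω₁=-0.314, θ₂=0.019, ω₂=-0.171
apply F[22]=-0.285 → step 23: x=0.054, v=0.497, θ₁=0.007, ω₁=-0.290, θ₂=0.016, ω₂=-0.168
apply F[23]=-0.380 → step 24: x=0.063, v=0.483, θ₁=0.002, ω₁=-0.266, θ₂=0.013, ω₂=-0.163
apply F[24]=-0.463 → step 25: x=0.073, v=0.467, θ₁=-0.003, ω₁=-0.243, θ₂=0.009, ω₂=-0.158
apply F[25]=-0.533 → step 26: x=0.082, v=0.450, θ₁=-0.008, ω₁=-0.220, θ₂=0.006, ω₂=-0.152
apply F[26]=-0.592 → step 27: x=0.091, v=0.433, θ₁=-0.012, ω₁=-0.198, θ₂=0.003, ω₂=-0.145
apply F[27]=-0.639 → step 28: x=0.099, v=0.415, θ₁=-0.016, ω₁=-0.177, θ₂=0.000, ω₂=-0.138
apply F[28]=-0.679 → step 29: x=0.107, v=0.397, θ₁=-0.019, ω₁=-0.157, θ₂=-0.002, ω₂=-0.131
apply F[29]=-0.710 → step 30: x=0.115, v=0.379, θ₁=-0.022, ω₁=-0.139, θ₂=-0.005, ω₂=-0.123
apply F[30]=-0.732 → step 31: x=0.123, v=0.361, θ₁=-0.025, ω₁=-0.121, θ₂=-0.007, ω₂=-0.115
apply F[31]=-0.750 → step 32: x=0.130, v=0.344, θ₁=-0.027, ω₁=-0.105, θ₂=-0.009, ω₂=-0.107
apply F[32]=-0.761 → step 33: x=0.136, v=0.326, θ₁=-0.029, ω₁=-0.090, θ₂=-0.011, ω₂=-0.099
apply F[33]=-0.767 → step 34: x=0.143, v=0.309, θ₁=-0.031, ω₁=-0.076, θ₂=-0.013, ω₂=-0.092
apply F[34]=-0.768 → step 35: x=0.149, v=0.292, θ₁=-0.032, ω₁=-0.063, θ₂=-0.015, ω₂=-0.084
apply F[35]=-0.767 → step 36: x=0.154, v=0.276, θ₁=-0.033, ω₁=-0.051, θ₂=-0.017, ω₂=-0.076
apply F[36]=-0.762 → step 37: x=0.160, v=0.260, θ₁=-0.034, ω₁=-0.040, θ₂=-0.018, ω₂=-0.069
apply F[37]=-0.754 → step 38: x=0.165, v=0.244, θ₁=-0.035, ω₁=-0.031, θ₂=-0.019, ω₂=-0.062
apply F[38]=-0.744 → step 39: x=0.170, v=0.230, θ₁=-0.035, ω₁=-0.022, θ₂=-0.021, ω₂=-0.055
Max |angle| over trajectory = 0.111 rad = 6.4°.

Answer: 6.4°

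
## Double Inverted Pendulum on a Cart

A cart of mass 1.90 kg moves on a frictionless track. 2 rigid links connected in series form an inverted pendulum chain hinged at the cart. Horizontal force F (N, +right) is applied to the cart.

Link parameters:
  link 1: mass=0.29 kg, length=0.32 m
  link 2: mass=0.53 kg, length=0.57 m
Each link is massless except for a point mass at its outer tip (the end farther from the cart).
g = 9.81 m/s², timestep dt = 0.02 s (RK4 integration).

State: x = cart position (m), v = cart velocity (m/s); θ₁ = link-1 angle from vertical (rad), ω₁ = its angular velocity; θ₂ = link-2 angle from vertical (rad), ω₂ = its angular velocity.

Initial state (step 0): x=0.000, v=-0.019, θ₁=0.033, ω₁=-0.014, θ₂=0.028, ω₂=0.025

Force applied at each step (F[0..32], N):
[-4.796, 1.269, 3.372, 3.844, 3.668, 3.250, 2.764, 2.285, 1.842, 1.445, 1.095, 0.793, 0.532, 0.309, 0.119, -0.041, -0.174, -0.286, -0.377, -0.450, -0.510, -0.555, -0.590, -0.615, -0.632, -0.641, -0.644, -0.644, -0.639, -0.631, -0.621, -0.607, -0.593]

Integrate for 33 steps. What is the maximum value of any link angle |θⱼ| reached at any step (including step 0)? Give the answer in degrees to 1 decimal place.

Answer: 2.4°

Derivation:
apply F[0]=-4.796 → step 1: x=-0.001, v=-0.072, θ₁=0.035, ω₁=0.179, θ₂=0.028, ω₂=0.020
apply F[1]=+1.269 → step 2: x=-0.002, v=-0.062, θ₁=0.038, ω₁=0.178, θ₂=0.029, ω₂=0.012
apply F[2]=+3.372 → step 3: x=-0.003, v=-0.030, θ₁=0.041, ω₁=0.114, θ₂=0.029, ω₂=0.002
apply F[3]=+3.844 → step 4: x=-0.003, v=0.007, θ₁=0.043, ω₁=0.040, θ₂=0.029, ω₂=-0.011
apply F[4]=+3.668 → step 5: x=-0.003, v=0.042, θ₁=0.043, ω₁=-0.027, θ₂=0.028, ω₂=-0.025
apply F[5]=+3.250 → step 6: x=-0.002, v=0.073, θ₁=0.042, ω₁=-0.081, θ₂=0.028, ω₂=-0.039
apply F[6]=+2.764 → step 7: x=-0.000, v=0.098, θ₁=0.040, ω₁=-0.121, θ₂=0.027, ω₂=-0.052
apply F[7]=+2.285 → step 8: x=0.002, v=0.119, θ₁=0.037, ω₁=-0.149, θ₂=0.026, ω₂=-0.064
apply F[8]=+1.842 → step 9: x=0.005, v=0.135, θ₁=0.034, ω₁=-0.167, θ₂=0.024, ω₂=-0.074
apply F[9]=+1.445 → step 10: x=0.007, v=0.148, θ₁=0.030, ω₁=-0.177, θ₂=0.023, ω₂=-0.082
apply F[10]=+1.095 → step 11: x=0.011, v=0.157, θ₁=0.027, ω₁=-0.181, θ₂=0.021, ω₂=-0.088
apply F[11]=+0.793 → step 12: x=0.014, v=0.163, θ₁=0.023, ω₁=-0.179, θ₂=0.019, ω₂=-0.093
apply F[12]=+0.532 → step 13: x=0.017, v=0.167, θ₁=0.020, ω₁=-0.175, θ₂=0.017, ω₂=-0.096
apply F[13]=+0.309 → step 14: x=0.020, v=0.169, θ₁=0.016, ω₁=-0.167, θ₂=0.015, ω₂=-0.097
apply F[14]=+0.119 → step 15: x=0.024, v=0.169, θ₁=0.013, ω₁=-0.158, θ₂=0.014, ω₂=-0.097
apply F[15]=-0.041 → step 16: x=0.027, v=0.167, θ₁=0.010, ω₁=-0.148, θ₂=0.012, ω₂=-0.096
apply F[16]=-0.174 → step 17: x=0.030, v=0.165, θ₁=0.007, ω₁=-0.137, θ₂=0.010, ω₂=-0.094
apply F[17]=-0.286 → step 18: x=0.034, v=0.161, θ₁=0.004, ω₁=-0.126, θ₂=0.008, ω₂=-0.091
apply F[18]=-0.377 → step 19: x=0.037, v=0.157, θ₁=0.002, ω₁=-0.115, θ₂=0.006, ω₂=-0.088
apply F[19]=-0.450 → step 20: x=0.040, v=0.152, θ₁=-0.000, ω₁=-0.104, θ₂=0.004, ω₂=-0.084
apply F[20]=-0.510 → step 21: x=0.043, v=0.147, θ₁=-0.002, ω₁=-0.094, θ₂=0.003, ω₂=-0.079
apply F[21]=-0.555 → step 22: x=0.046, v=0.141, θ₁=-0.004, ω₁=-0.084, θ₂=0.001, ω₂=-0.074
apply F[22]=-0.590 → step 23: x=0.049, v=0.136, θ₁=-0.005, ω₁=-0.074, θ₂=-0.000, ω₂=-0.069
apply F[23]=-0.615 → step 24: x=0.051, v=0.130, θ₁=-0.007, ω₁=-0.065, θ₂=-0.002, ω₂=-0.064
apply F[24]=-0.632 → step 25: x=0.054, v=0.124, θ₁=-0.008, ω₁=-0.057, θ₂=-0.003, ω₂=-0.059
apply F[25]=-0.641 → step 26: x=0.056, v=0.118, θ₁=-0.009, ω₁=-0.049, θ₂=-0.004, ω₂=-0.054
apply F[26]=-0.644 → step 27: x=0.059, v=0.112, θ₁=-0.010, ω₁=-0.042, θ₂=-0.005, ω₂=-0.049
apply F[27]=-0.644 → step 28: x=0.061, v=0.106, θ₁=-0.011, ω₁=-0.035, θ₂=-0.006, ω₂=-0.044
apply F[28]=-0.639 → step 29: x=0.063, v=0.100, θ₁=-0.011, ω₁=-0.029, θ₂=-0.007, ω₂=-0.040
apply F[29]=-0.631 → step 30: x=0.065, v=0.094, θ₁=-0.012, ω₁=-0.024, θ₂=-0.008, ω₂=-0.035
apply F[30]=-0.621 → step 31: x=0.067, v=0.089, θ₁=-0.012, ω₁=-0.019, θ₂=-0.008, ω₂=-0.031
apply F[31]=-0.607 → step 32: x=0.068, v=0.083, θ₁=-0.013, ω₁=-0.015, θ₂=-0.009, ω₂=-0.027
apply F[32]=-0.593 → step 33: x=0.070, v=0.078, θ₁=-0.013, ω₁=-0.011, θ₂=-0.009, ω₂=-0.023
Max |angle| over trajectory = 0.043 rad = 2.4°.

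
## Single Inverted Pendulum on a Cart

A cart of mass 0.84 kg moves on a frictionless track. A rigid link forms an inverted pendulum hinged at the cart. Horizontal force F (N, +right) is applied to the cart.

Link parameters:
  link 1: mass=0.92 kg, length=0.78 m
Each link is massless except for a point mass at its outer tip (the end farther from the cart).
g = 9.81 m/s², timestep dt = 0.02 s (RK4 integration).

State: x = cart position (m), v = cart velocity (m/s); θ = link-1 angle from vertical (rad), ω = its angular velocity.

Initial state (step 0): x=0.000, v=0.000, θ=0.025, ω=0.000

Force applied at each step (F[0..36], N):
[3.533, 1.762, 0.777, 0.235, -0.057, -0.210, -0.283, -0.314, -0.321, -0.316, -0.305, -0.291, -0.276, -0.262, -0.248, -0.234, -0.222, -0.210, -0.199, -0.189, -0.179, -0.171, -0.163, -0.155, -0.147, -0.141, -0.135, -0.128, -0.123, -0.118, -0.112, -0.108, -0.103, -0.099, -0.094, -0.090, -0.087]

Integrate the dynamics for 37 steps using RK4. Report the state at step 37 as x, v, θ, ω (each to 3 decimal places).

Answer: x=0.036, v=-0.000, θ=-0.005, ω=0.006

Derivation:
apply F[0]=+3.533 → step 1: x=0.001, v=0.079, θ=0.024, ω=-0.095
apply F[1]=+1.762 → step 2: x=0.003, v=0.116, θ=0.022, ω=-0.136
apply F[2]=+0.777 → step 3: x=0.005, v=0.130, θ=0.019, ω=-0.149
apply F[3]=+0.235 → step 4: x=0.008, v=0.132, θ=0.016, ω=-0.147
apply F[4]=-0.057 → step 5: x=0.010, v=0.127, θ=0.013, ω=-0.138
apply F[5]=-0.210 → step 6: x=0.013, v=0.120, θ=0.010, ω=-0.125
apply F[6]=-0.283 → step 7: x=0.015, v=0.111, θ=0.008, ω=-0.112
apply F[7]=-0.314 → step 8: x=0.017, v=0.102, θ=0.006, ω=-0.099
apply F[8]=-0.321 → step 9: x=0.019, v=0.093, θ=0.004, ω=-0.086
apply F[9]=-0.316 → step 10: x=0.021, v=0.085, θ=0.003, ω=-0.075
apply F[10]=-0.305 → step 11: x=0.023, v=0.077, θ=0.001, ω=-0.065
apply F[11]=-0.291 → step 12: x=0.024, v=0.070, θ=-0.000, ω=-0.055
apply F[12]=-0.276 → step 13: x=0.025, v=0.064, θ=-0.001, ω=-0.047
apply F[13]=-0.262 → step 14: x=0.027, v=0.058, θ=-0.002, ω=-0.040
apply F[14]=-0.248 → step 15: x=0.028, v=0.053, θ=-0.003, ω=-0.034
apply F[15]=-0.234 → step 16: x=0.029, v=0.048, θ=-0.003, ω=-0.028
apply F[16]=-0.222 → step 17: x=0.030, v=0.043, θ=-0.004, ω=-0.023
apply F[17]=-0.210 → step 18: x=0.031, v=0.039, θ=-0.004, ω=-0.019
apply F[18]=-0.199 → step 19: x=0.031, v=0.035, θ=-0.005, ω=-0.015
apply F[19]=-0.189 → step 20: x=0.032, v=0.032, θ=-0.005, ω=-0.012
apply F[20]=-0.179 → step 21: x=0.033, v=0.029, θ=-0.005, ω=-0.009
apply F[21]=-0.171 → step 22: x=0.033, v=0.026, θ=-0.005, ω=-0.007
apply F[22]=-0.163 → step 23: x=0.034, v=0.023, θ=-0.005, ω=-0.005
apply F[23]=-0.155 → step 24: x=0.034, v=0.021, θ=-0.005, ω=-0.003
apply F[24]=-0.147 → step 25: x=0.034, v=0.018, θ=-0.006, ω=-0.001
apply F[25]=-0.141 → step 26: x=0.035, v=0.016, θ=-0.006, ω=0.000
apply F[26]=-0.135 → step 27: x=0.035, v=0.014, θ=-0.006, ω=0.001
apply F[27]=-0.128 → step 28: x=0.035, v=0.012, θ=-0.006, ω=0.002
apply F[28]=-0.123 → step 29: x=0.036, v=0.010, θ=-0.005, ω=0.003
apply F[29]=-0.118 → step 30: x=0.036, v=0.009, θ=-0.005, ω=0.004
apply F[30]=-0.112 → step 31: x=0.036, v=0.007, θ=-0.005, ω=0.004
apply F[31]=-0.108 → step 32: x=0.036, v=0.006, θ=-0.005, ω=0.005
apply F[32]=-0.103 → step 33: x=0.036, v=0.004, θ=-0.005, ω=0.005
apply F[33]=-0.099 → step 34: x=0.036, v=0.003, θ=-0.005, ω=0.006
apply F[34]=-0.094 → step 35: x=0.036, v=0.002, θ=-0.005, ω=0.006
apply F[35]=-0.090 → step 36: x=0.036, v=0.001, θ=-0.005, ω=0.006
apply F[36]=-0.087 → step 37: x=0.036, v=-0.000, θ=-0.005, ω=0.006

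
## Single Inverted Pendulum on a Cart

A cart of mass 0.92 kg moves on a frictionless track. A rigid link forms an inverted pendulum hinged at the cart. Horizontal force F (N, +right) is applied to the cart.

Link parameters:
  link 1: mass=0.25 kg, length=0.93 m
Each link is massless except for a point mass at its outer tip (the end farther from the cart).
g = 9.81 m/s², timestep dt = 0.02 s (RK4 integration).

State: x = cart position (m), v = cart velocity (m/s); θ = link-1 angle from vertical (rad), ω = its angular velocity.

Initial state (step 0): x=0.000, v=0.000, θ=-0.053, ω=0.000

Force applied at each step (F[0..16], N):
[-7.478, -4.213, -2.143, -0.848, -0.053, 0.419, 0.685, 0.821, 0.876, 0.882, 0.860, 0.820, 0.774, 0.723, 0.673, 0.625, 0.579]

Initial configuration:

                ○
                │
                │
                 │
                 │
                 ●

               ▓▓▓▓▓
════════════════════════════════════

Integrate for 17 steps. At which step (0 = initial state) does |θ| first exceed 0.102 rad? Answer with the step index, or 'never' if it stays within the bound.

apply F[0]=-7.478 → step 1: x=-0.002, v=-0.160, θ=-0.051, ω=0.160
apply F[1]=-4.213 → step 2: x=-0.006, v=-0.249, θ=-0.047, ω=0.245
apply F[2]=-2.143 → step 3: x=-0.011, v=-0.293, θ=-0.042, ω=0.283
apply F[3]=-0.848 → step 4: x=-0.017, v=-0.309, θ=-0.036, ω=0.293
apply F[4]=-0.053 → step 5: x=-0.023, v=-0.308, θ=-0.031, ω=0.285
apply F[5]=+0.419 → step 6: x=-0.029, v=-0.298, θ=-0.025, ω=0.268
apply F[6]=+0.685 → step 7: x=-0.035, v=-0.282, θ=-0.020, ω=0.246
apply F[7]=+0.821 → step 8: x=-0.041, v=-0.263, θ=-0.015, ω=0.222
apply F[8]=+0.876 → step 9: x=-0.046, v=-0.243, θ=-0.011, ω=0.198
apply F[9]=+0.882 → step 10: x=-0.050, v=-0.224, θ=-0.007, ω=0.175
apply F[10]=+0.860 → step 11: x=-0.055, v=-0.205, θ=-0.004, ω=0.153
apply F[11]=+0.820 → step 12: x=-0.059, v=-0.187, θ=-0.001, ω=0.134
apply F[12]=+0.774 → step 13: x=-0.062, v=-0.170, θ=0.001, ω=0.115
apply F[13]=+0.723 → step 14: x=-0.065, v=-0.154, θ=0.004, ω=0.099
apply F[14]=+0.673 → step 15: x=-0.068, v=-0.140, θ=0.005, ω=0.085
apply F[15]=+0.625 → step 16: x=-0.071, v=-0.127, θ=0.007, ω=0.072
apply F[16]=+0.579 → step 17: x=-0.073, v=-0.114, θ=0.008, ω=0.060
max |θ| = 0.053 ≤ 0.102 over all 18 states.

Answer: never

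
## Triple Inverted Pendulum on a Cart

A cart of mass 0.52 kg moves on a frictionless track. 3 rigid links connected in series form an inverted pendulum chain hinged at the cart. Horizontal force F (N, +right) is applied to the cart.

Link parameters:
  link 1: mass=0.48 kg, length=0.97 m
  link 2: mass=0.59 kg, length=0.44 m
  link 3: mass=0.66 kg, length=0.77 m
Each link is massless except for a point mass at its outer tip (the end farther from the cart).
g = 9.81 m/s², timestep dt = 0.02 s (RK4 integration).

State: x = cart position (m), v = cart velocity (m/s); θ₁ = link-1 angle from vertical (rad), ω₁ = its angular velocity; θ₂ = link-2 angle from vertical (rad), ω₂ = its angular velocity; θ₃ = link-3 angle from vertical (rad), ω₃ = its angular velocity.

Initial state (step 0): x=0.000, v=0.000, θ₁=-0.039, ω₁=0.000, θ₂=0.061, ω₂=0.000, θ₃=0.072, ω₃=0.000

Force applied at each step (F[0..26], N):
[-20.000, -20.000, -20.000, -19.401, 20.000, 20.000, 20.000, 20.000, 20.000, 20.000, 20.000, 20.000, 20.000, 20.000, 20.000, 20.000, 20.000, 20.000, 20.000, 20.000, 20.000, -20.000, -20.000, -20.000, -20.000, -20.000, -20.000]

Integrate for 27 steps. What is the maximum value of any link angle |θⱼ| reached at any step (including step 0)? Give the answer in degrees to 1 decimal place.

Answer: 59.5°

Derivation:
apply F[0]=-20.000 → step 1: x=-0.007, v=-0.743, θ₁=-0.032, ω₁=0.702, θ₂=0.063, ω₂=0.167, θ₃=0.072, ω₃=0.006
apply F[1]=-20.000 → step 2: x=-0.030, v=-1.498, θ₁=-0.011, ω₁=1.432, θ₂=0.067, ω₂=0.297, θ₃=0.072, ω₃=0.010
apply F[2]=-20.000 → step 3: x=-0.067, v=-2.269, θ₁=0.026, ω₁=2.206, θ₂=0.074, ω₂=0.364, θ₃=0.072, ω₃=0.011
apply F[3]=-19.401 → step 4: x=-0.120, v=-3.018, θ₁=0.077, ω₁=2.984, θ₂=0.082, ω₂=0.374, θ₃=0.073, ω₃=0.010
apply F[4]=+20.000 → step 5: x=-0.173, v=-2.297, θ₁=0.130, ω₁=2.274, θ₂=0.089, ω₂=0.353, θ₃=0.073, ω₃=0.006
apply F[5]=+20.000 → step 6: x=-0.213, v=-1.636, θ₁=0.169, ω₁=1.664, θ₂=0.095, ω₂=0.260, θ₃=0.073, ω₃=-0.006
apply F[6]=+20.000 → step 7: x=-0.239, v=-1.025, θ₁=0.197, ω₁=1.143, θ₂=0.099, ω₂=0.091, θ₃=0.073, ω₃=-0.024
apply F[7]=+20.000 → step 8: x=-0.254, v=-0.451, θ₁=0.215, ω₁=0.687, θ₂=0.098, ω₂=-0.141, θ₃=0.072, ω₃=-0.044
apply F[8]=+20.000 → step 9: x=-0.257, v=0.103, θ₁=0.225, ω₁=0.271, θ₂=0.093, ω₂=-0.424, θ₃=0.071, ω₃=-0.064
apply F[9]=+20.000 → step 10: x=-0.250, v=0.651, θ₁=0.226, ω₁=-0.125, θ₂=0.081, ω₂=-0.746, θ₃=0.069, ω₃=-0.078
apply F[10]=+20.000 → step 11: x=-0.231, v=1.207, θ₁=0.220, ω₁=-0.524, θ₂=0.063, ω₂=-1.100, θ₃=0.068, ω₃=-0.082
apply F[11]=+20.000 → step 12: x=-0.201, v=1.783, θ₁=0.205, ω₁=-0.946, θ₂=0.037, ω₂=-1.474, θ₃=0.066, ω₃=-0.070
apply F[12]=+20.000 → step 13: x=-0.160, v=2.394, θ₁=0.182, ω₁=-1.416, θ₂=0.004, ω₂=-1.848, θ₃=0.065, ω₃=-0.041
apply F[13]=+20.000 → step 14: x=-0.105, v=3.052, θ₁=0.148, ω₁=-1.960, θ₂=-0.037, ω₂=-2.185, θ₃=0.065, ω₃=0.000
apply F[14]=+20.000 → step 15: x=-0.037, v=3.763, θ₁=0.103, ω₁=-2.602, θ₂=-0.083, ω₂=-2.428, θ₃=0.065, ω₃=0.040
apply F[15]=+20.000 → step 16: x=0.046, v=4.521, θ₁=0.043, ω₁=-3.356, θ₂=-0.133, ω₂=-2.492, θ₃=0.066, ω₃=0.049
apply F[16]=+20.000 → step 17: x=0.144, v=5.289, θ₁=-0.032, ω₁=-4.194, θ₂=-0.181, ω₂=-2.297, θ₃=0.066, ω₃=-0.021
apply F[17]=+20.000 → step 18: x=0.257, v=5.984, θ₁=-0.125, ω₁=-5.014, θ₂=-0.223, ω₂=-1.845, θ₃=0.064, ω₃=-0.223
apply F[18]=+20.000 → step 19: x=0.382, v=6.496, θ₁=-0.232, ω₁=-5.639, θ₂=-0.254, ω₂=-1.323, θ₃=0.057, ω₃=-0.571
apply F[19]=+20.000 → step 20: x=0.515, v=6.774, θ₁=-0.348, ω₁=-5.940, θ₂=-0.277, ω₂=-1.039, θ₃=0.041, ω₃=-1.003
apply F[20]=+20.000 → step 21: x=0.652, v=6.876, θ₁=-0.467, ω₁=-5.959, θ₂=-0.298, ω₂=-1.152, θ₃=0.017, ω₃=-1.427
apply F[21]=-20.000 → step 22: x=0.780, v=6.045, θ₁=-0.579, ω₁=-5.295, θ₂=-0.322, ω₂=-1.168, θ₃=-0.013, ω₃=-1.465
apply F[22]=-20.000 → step 23: x=0.894, v=5.352, θ₁=-0.681, ω₁=-4.860, θ₂=-0.344, ω₂=-1.082, θ₃=-0.042, ω₃=-1.442
apply F[23]=-20.000 → step 24: x=0.995, v=4.745, θ₁=-0.775, ω₁=-4.586, θ₂=-0.364, ω₂=-0.894, θ₃=-0.070, ω₃=-1.393
apply F[24]=-20.000 → step 25: x=1.084, v=4.189, θ₁=-0.865, ω₁=-4.426, θ₂=-0.380, ω₂=-0.623, θ₃=-0.097, ω₃=-1.337
apply F[25]=-20.000 → step 26: x=1.163, v=3.661, θ₁=-0.952, ω₁=-4.349, θ₂=-0.389, ω₂=-0.288, θ₃=-0.124, ω₃=-1.283
apply F[26]=-20.000 → step 27: x=1.231, v=3.143, θ₁=-1.039, ω₁=-4.334, θ₂=-0.391, ω₂=0.096, θ₃=-0.149, ω₃=-1.235
Max |angle| over trajectory = 1.039 rad = 59.5°.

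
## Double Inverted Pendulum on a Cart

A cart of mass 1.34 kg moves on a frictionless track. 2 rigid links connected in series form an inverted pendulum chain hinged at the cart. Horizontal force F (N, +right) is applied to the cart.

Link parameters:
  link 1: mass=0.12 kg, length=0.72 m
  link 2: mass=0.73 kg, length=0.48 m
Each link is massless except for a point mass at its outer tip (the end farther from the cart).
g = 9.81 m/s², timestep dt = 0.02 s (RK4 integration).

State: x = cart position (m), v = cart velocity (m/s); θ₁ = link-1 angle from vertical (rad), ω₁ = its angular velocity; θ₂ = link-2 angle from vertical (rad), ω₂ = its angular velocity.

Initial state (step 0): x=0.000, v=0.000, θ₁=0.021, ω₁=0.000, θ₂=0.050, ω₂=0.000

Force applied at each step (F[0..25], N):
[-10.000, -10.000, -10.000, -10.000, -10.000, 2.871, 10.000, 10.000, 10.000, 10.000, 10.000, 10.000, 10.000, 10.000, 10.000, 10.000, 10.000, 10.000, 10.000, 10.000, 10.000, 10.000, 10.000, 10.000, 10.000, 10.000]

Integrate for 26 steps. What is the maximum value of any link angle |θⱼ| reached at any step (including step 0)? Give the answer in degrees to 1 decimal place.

Answer: 47.6°

Derivation:
apply F[0]=-10.000 → step 1: x=-0.002, v=-0.152, θ₁=0.023, ω₁=0.170, θ₂=0.051, ω₂=0.081
apply F[1]=-10.000 → step 2: x=-0.006, v=-0.304, θ₁=0.028, ω₁=0.345, θ₂=0.053, ω₂=0.157
apply F[2]=-10.000 → step 3: x=-0.014, v=-0.457, θ₁=0.037, ω₁=0.530, θ₂=0.057, ω₂=0.221
apply F[3]=-10.000 → step 4: x=-0.024, v=-0.611, θ₁=0.049, ω₁=0.729, θ₂=0.062, ω₂=0.266
apply F[4]=-10.000 → step 5: x=-0.038, v=-0.767, θ₁=0.066, ω₁=0.949, θ₂=0.067, ω₂=0.286
apply F[5]=+2.871 → step 6: x=-0.053, v=-0.733, θ₁=0.085, ω₁=0.930, θ₂=0.073, ω₂=0.273
apply F[6]=+10.000 → step 7: x=-0.066, v=-0.595, θ₁=0.102, ω₁=0.795, θ₂=0.078, ω₂=0.221
apply F[7]=+10.000 → step 8: x=-0.077, v=-0.460, θ₁=0.117, ω₁=0.688, θ₂=0.082, ω₂=0.134
apply F[8]=+10.000 → step 9: x=-0.085, v=-0.327, θ₁=0.130, ω₁=0.606, θ₂=0.083, ω₂=0.013
apply F[9]=+10.000 → step 10: x=-0.090, v=-0.195, θ₁=0.141, ω₁=0.552, θ₂=0.082, ω₂=-0.145
apply F[10]=+10.000 → step 11: x=-0.093, v=-0.064, θ₁=0.152, ω₁=0.526, θ₂=0.077, ω₂=-0.344
apply F[11]=+10.000 → step 12: x=-0.093, v=0.065, θ₁=0.162, ω₁=0.532, θ₂=0.068, ω₂=-0.591
apply F[12]=+10.000 → step 13: x=-0.090, v=0.194, θ₁=0.173, ω₁=0.572, θ₂=0.053, ω₂=-0.893
apply F[13]=+10.000 → step 14: x=-0.085, v=0.323, θ₁=0.185, ω₁=0.648, θ₂=0.032, ω₂=-1.255
apply F[14]=+10.000 → step 15: x=-0.077, v=0.452, θ₁=0.199, ω₁=0.754, θ₂=0.003, ω₂=-1.671
apply F[15]=+10.000 → step 16: x=-0.067, v=0.583, θ₁=0.216, ω₁=0.875, θ₂=-0.035, ω₂=-2.123
apply F[16]=+10.000 → step 17: x=-0.054, v=0.717, θ₁=0.234, ω₁=0.989, θ₂=-0.082, ω₂=-2.581
apply F[17]=+10.000 → step 18: x=-0.038, v=0.853, θ₁=0.255, ω₁=1.074, θ₂=-0.138, ω₂=-3.015
apply F[18]=+10.000 → step 19: x=-0.020, v=0.992, θ₁=0.277, ω₁=1.112, θ₂=-0.203, ω₂=-3.407
apply F[19]=+10.000 → step 20: x=0.002, v=1.133, θ₁=0.299, ω₁=1.100, θ₂=-0.274, ω₂=-3.754
apply F[20]=+10.000 → step 21: x=0.026, v=1.275, θ₁=0.321, ω₁=1.038, θ₂=-0.353, ω₂=-4.066
apply F[21]=+10.000 → step 22: x=0.053, v=1.418, θ₁=0.340, ω₁=0.927, θ₂=-0.437, ω₂=-4.355
apply F[22]=+10.000 → step 23: x=0.082, v=1.562, θ₁=0.357, ω₁=0.770, θ₂=-0.527, ω₂=-4.635
apply F[23]=+10.000 → step 24: x=0.115, v=1.706, θ₁=0.371, ω₁=0.565, θ₂=-0.622, ω₂=-4.916
apply F[24]=+10.000 → step 25: x=0.151, v=1.849, θ₁=0.380, ω₁=0.308, θ₂=-0.723, ω₂=-5.209
apply F[25]=+10.000 → step 26: x=0.189, v=1.993, θ₁=0.383, ω₁=-0.006, θ₂=-0.831, ω₂=-5.520
Max |angle| over trajectory = 0.831 rad = 47.6°.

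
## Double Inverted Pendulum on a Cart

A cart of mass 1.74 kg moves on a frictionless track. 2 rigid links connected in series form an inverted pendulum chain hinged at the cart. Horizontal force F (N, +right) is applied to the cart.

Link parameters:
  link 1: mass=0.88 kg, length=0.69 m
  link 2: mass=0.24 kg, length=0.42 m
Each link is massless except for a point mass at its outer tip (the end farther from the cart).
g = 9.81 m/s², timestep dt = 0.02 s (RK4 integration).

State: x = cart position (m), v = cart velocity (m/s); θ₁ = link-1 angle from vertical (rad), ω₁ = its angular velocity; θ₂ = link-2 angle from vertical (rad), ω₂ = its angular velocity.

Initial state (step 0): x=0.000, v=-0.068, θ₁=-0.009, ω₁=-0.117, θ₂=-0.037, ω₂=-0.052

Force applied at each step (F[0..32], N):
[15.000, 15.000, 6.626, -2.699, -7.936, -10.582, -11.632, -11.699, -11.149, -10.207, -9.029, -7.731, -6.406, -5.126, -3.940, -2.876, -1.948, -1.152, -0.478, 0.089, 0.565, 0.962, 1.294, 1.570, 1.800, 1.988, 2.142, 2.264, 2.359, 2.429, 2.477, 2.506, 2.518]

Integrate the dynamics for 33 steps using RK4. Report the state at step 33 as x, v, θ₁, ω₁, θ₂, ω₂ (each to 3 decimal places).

apply F[0]=+15.000 → step 1: x=0.000, v=0.106, θ₁=-0.014, ω₁=-0.370, θ₂=-0.038, ω₂=-0.068
apply F[1]=+15.000 → step 2: x=0.004, v=0.280, θ₁=-0.024, ω₁=-0.627, θ₂=-0.040, ω₂=-0.079
apply F[2]=+6.626 → step 3: x=0.011, v=0.360, θ₁=-0.038, ω₁=-0.750, θ₂=-0.041, ω₂=-0.085
apply F[3]=-2.699 → step 4: x=0.018, v=0.335, θ₁=-0.052, ω₁=-0.726, θ₂=-0.043, ω₂=-0.083
apply F[4]=-7.936 → step 5: x=0.023, v=0.251, θ₁=-0.066, ω₁=-0.623, θ₂=-0.045, ω₂=-0.074
apply F[5]=-10.582 → step 6: x=0.027, v=0.138, θ₁=-0.077, ω₁=-0.483, θ₂=-0.046, ω₂=-0.058
apply F[6]=-11.632 → step 7: x=0.029, v=0.015, θ₁=-0.085, ω₁=-0.331, θ₂=-0.047, ω₂=-0.037
apply F[7]=-11.699 → step 8: x=0.028, v=-0.107, θ₁=-0.090, ω₁=-0.182, θ₂=-0.047, ω₂=-0.012
apply F[8]=-11.149 → step 9: x=0.025, v=-0.224, θ₁=-0.092, ω₁=-0.044, θ₂=-0.047, ω₂=0.016
apply F[9]=-10.207 → step 10: x=0.019, v=-0.329, θ₁=-0.092, ω₁=0.078, θ₂=-0.047, ω₂=0.044
apply F[10]=-9.029 → step 11: x=0.012, v=-0.421, θ₁=-0.089, ω₁=0.181, θ₂=-0.046, ω₂=0.071
apply F[11]=-7.731 → step 12: x=0.002, v=-0.498, θ₁=-0.085, ω₁=0.265, θ₂=-0.044, ω₂=0.097
apply F[12]=-6.406 → step 13: x=-0.008, v=-0.561, θ₁=-0.079, ω₁=0.330, θ₂=-0.042, ω₂=0.121
apply F[13]=-5.126 → step 14: x=-0.020, v=-0.611, θ₁=-0.072, ω₁=0.377, θ₂=-0.039, ω₂=0.142
apply F[14]=-3.940 → step 15: x=-0.032, v=-0.647, θ₁=-0.064, ω₁=0.408, θ₂=-0.036, ω₂=0.160
apply F[15]=-2.876 → step 16: x=-0.046, v=-0.673, θ₁=-0.056, ω₁=0.426, θ₂=-0.033, ω₂=0.175
apply F[16]=-1.948 → step 17: x=-0.059, v=-0.689, θ₁=-0.047, ω₁=0.433, θ₂=-0.029, ω₂=0.187
apply F[17]=-1.152 → step 18: x=-0.073, v=-0.697, θ₁=-0.039, ω₁=0.431, θ₂=-0.025, ω₂=0.196
apply F[18]=-0.478 → step 19: x=-0.087, v=-0.698, θ₁=-0.030, ω₁=0.422, θ₂=-0.021, ω₂=0.203
apply F[19]=+0.089 → step 20: x=-0.101, v=-0.694, θ₁=-0.022, ω₁=0.408, θ₂=-0.017, ω₂=0.207
apply F[20]=+0.565 → step 21: x=-0.115, v=-0.685, θ₁=-0.014, ω₁=0.390, θ₂=-0.013, ω₂=0.208
apply F[21]=+0.962 → step 22: x=-0.128, v=-0.673, θ₁=-0.006, ω₁=0.370, θ₂=-0.009, ω₂=0.208
apply F[22]=+1.294 → step 23: x=-0.142, v=-0.657, θ₁=0.001, ω₁=0.347, θ₂=-0.005, ω₂=0.205
apply F[23]=+1.570 → step 24: x=-0.155, v=-0.640, θ₁=0.008, ω₁=0.324, θ₂=-0.001, ω₂=0.201
apply F[24]=+1.800 → step 25: x=-0.167, v=-0.621, θ₁=0.014, ω₁=0.299, θ₂=0.003, ω₂=0.196
apply F[25]=+1.988 → step 26: x=-0.179, v=-0.600, θ₁=0.020, ω₁=0.275, θ₂=0.007, ω₂=0.189
apply F[26]=+2.142 → step 27: x=-0.191, v=-0.578, θ₁=0.025, ω₁=0.251, θ₂=0.011, ω₂=0.181
apply F[27]=+2.264 → step 28: x=-0.203, v=-0.555, θ₁=0.030, ω₁=0.227, θ₂=0.014, ω₂=0.172
apply F[28]=+2.359 → step 29: x=-0.213, v=-0.532, θ₁=0.034, ω₁=0.204, θ₂=0.018, ω₂=0.163
apply F[29]=+2.429 → step 30: x=-0.224, v=-0.509, θ₁=0.038, ω₁=0.181, θ₂=0.021, ω₂=0.153
apply F[30]=+2.477 → step 31: x=-0.234, v=-0.485, θ₁=0.041, ω₁=0.160, θ₂=0.024, ω₂=0.143
apply F[31]=+2.506 → step 32: x=-0.243, v=-0.462, θ₁=0.044, ω₁=0.139, θ₂=0.027, ω₂=0.132
apply F[32]=+2.518 → step 33: x=-0.252, v=-0.439, θ₁=0.047, ω₁=0.120, θ₂=0.029, ω₂=0.122

Answer: x=-0.252, v=-0.439, θ₁=0.047, ω₁=0.120, θ₂=0.029, ω₂=0.122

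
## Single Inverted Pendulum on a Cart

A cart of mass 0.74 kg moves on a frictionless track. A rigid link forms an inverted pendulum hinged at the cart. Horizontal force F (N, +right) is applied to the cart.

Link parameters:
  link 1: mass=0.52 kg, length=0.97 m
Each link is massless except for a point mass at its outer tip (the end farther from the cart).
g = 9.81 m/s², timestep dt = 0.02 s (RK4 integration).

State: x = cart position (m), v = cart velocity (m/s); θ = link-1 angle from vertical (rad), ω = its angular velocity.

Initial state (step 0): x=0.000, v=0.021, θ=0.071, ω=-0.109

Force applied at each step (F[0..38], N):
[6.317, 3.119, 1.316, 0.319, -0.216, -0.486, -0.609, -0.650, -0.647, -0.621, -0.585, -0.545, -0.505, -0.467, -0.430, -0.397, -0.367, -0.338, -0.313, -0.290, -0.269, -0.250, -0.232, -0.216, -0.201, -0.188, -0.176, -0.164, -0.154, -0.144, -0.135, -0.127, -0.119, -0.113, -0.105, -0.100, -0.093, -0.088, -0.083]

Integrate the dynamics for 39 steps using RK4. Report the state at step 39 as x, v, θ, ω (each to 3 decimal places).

apply F[0]=+6.317 → step 1: x=0.002, v=0.182, θ=0.067, ω=-0.260
apply F[1]=+3.119 → step 2: x=0.006, v=0.257, θ=0.061, ω=-0.325
apply F[2]=+1.316 → step 3: x=0.012, v=0.285, θ=0.055, ω=-0.341
apply F[3]=+0.319 → step 4: x=0.018, v=0.286, θ=0.048, ω=-0.333
apply F[4]=-0.216 → step 5: x=0.023, v=0.274, θ=0.042, ω=-0.311
apply F[5]=-0.486 → step 6: x=0.028, v=0.256, θ=0.036, ω=-0.284
apply F[6]=-0.609 → step 7: x=0.033, v=0.235, θ=0.030, ω=-0.256
apply F[7]=-0.650 → step 8: x=0.038, v=0.214, θ=0.025, ω=-0.229
apply F[8]=-0.647 → step 9: x=0.042, v=0.193, θ=0.021, ω=-0.203
apply F[9]=-0.621 → step 10: x=0.046, v=0.173, θ=0.017, ω=-0.179
apply F[10]=-0.585 → step 11: x=0.049, v=0.156, θ=0.014, ω=-0.157
apply F[11]=-0.545 → step 12: x=0.052, v=0.139, θ=0.011, ω=-0.138
apply F[12]=-0.505 → step 13: x=0.054, v=0.124, θ=0.008, ω=-0.120
apply F[13]=-0.467 → step 14: x=0.057, v=0.110, θ=0.006, ω=-0.105
apply F[14]=-0.430 → step 15: x=0.059, v=0.098, θ=0.004, ω=-0.091
apply F[15]=-0.397 → step 16: x=0.061, v=0.087, θ=0.003, ω=-0.079
apply F[16]=-0.367 → step 17: x=0.062, v=0.077, θ=0.001, ω=-0.068
apply F[17]=-0.338 → step 18: x=0.064, v=0.068, θ=-0.000, ω=-0.058
apply F[18]=-0.313 → step 19: x=0.065, v=0.059, θ=-0.001, ω=-0.050
apply F[19]=-0.290 → step 20: x=0.066, v=0.052, θ=-0.002, ω=-0.042
apply F[20]=-0.269 → step 21: x=0.067, v=0.045, θ=-0.003, ω=-0.036
apply F[21]=-0.250 → step 22: x=0.068, v=0.038, θ=-0.004, ω=-0.030
apply F[22]=-0.232 → step 23: x=0.069, v=0.033, θ=-0.004, ω=-0.025
apply F[23]=-0.216 → step 24: x=0.069, v=0.027, θ=-0.005, ω=-0.020
apply F[24]=-0.201 → step 25: x=0.070, v=0.023, θ=-0.005, ω=-0.016
apply F[25]=-0.188 → step 26: x=0.070, v=0.018, θ=-0.005, ω=-0.013
apply F[26]=-0.176 → step 27: x=0.070, v=0.014, θ=-0.005, ω=-0.010
apply F[27]=-0.164 → step 28: x=0.071, v=0.011, θ=-0.006, ω=-0.007
apply F[28]=-0.154 → step 29: x=0.071, v=0.007, θ=-0.006, ω=-0.005
apply F[29]=-0.144 → step 30: x=0.071, v=0.004, θ=-0.006, ω=-0.003
apply F[30]=-0.135 → step 31: x=0.071, v=0.001, θ=-0.006, ω=-0.001
apply F[31]=-0.127 → step 32: x=0.071, v=-0.001, θ=-0.006, ω=0.001
apply F[32]=-0.119 → step 33: x=0.071, v=-0.004, θ=-0.006, ω=0.002
apply F[33]=-0.113 → step 34: x=0.071, v=-0.006, θ=-0.006, ω=0.003
apply F[34]=-0.105 → step 35: x=0.071, v=-0.008, θ=-0.006, ω=0.004
apply F[35]=-0.100 → step 36: x=0.071, v=-0.010, θ=-0.006, ω=0.005
apply F[36]=-0.093 → step 37: x=0.070, v=-0.012, θ=-0.006, ω=0.006
apply F[37]=-0.088 → step 38: x=0.070, v=-0.013, θ=-0.005, ω=0.006
apply F[38]=-0.083 → step 39: x=0.070, v=-0.015, θ=-0.005, ω=0.007

Answer: x=0.070, v=-0.015, θ=-0.005, ω=0.007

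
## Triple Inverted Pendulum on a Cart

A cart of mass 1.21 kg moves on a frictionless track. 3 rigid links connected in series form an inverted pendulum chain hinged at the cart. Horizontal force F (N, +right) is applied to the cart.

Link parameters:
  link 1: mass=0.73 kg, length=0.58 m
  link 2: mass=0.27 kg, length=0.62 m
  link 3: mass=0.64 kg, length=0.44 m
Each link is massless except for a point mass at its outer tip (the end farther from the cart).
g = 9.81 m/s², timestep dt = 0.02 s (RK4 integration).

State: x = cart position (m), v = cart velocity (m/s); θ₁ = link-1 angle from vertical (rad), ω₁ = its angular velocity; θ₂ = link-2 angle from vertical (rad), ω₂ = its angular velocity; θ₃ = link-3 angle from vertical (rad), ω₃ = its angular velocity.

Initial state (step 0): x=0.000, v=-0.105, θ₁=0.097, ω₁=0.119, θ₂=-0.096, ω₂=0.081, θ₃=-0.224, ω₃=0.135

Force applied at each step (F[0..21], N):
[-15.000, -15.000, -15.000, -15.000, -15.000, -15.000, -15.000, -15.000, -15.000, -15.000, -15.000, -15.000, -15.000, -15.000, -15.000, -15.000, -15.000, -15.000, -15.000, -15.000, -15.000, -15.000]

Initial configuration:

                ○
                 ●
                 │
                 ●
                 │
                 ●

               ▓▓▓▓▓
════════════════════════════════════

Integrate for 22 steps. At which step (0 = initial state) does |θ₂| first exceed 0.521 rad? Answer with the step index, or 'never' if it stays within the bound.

apply F[0]=-15.000 → step 1: x=-0.005, v=-0.374, θ₁=0.105, ω₁=0.677, θ₂=-0.095, ω₂=0.044, θ₃=-0.223, ω₃=-0.012
apply F[1]=-15.000 → step 2: x=-0.015, v=-0.644, θ₁=0.124, ω₁=1.238, θ₂=-0.094, ω₂=0.004, θ₃=-0.224, ω₃=-0.147
apply F[2]=-15.000 → step 3: x=-0.031, v=-0.914, θ₁=0.155, ω₁=1.803, θ₂=-0.095, ω₂=-0.039, θ₃=-0.229, ω₃=-0.262
apply F[3]=-15.000 → step 4: x=-0.052, v=-1.182, θ₁=0.196, ω₁=2.363, θ₂=-0.096, ω₂=-0.080, θ₃=-0.235, ω₃=-0.346
apply F[4]=-15.000 → step 5: x=-0.078, v=-1.443, θ₁=0.249, ω₁=2.905, θ₂=-0.098, ω₂=-0.109, θ₃=-0.242, ω₃=-0.392
apply F[5]=-15.000 → step 6: x=-0.109, v=-1.692, θ₁=0.312, ω₁=3.412, θ₂=-0.100, ω₂=-0.111, θ₃=-0.250, ω₃=-0.394
apply F[6]=-15.000 → step 7: x=-0.145, v=-1.922, θ₁=0.385, ω₁=3.867, θ₂=-0.102, ω₂=-0.070, θ₃=-0.258, ω₃=-0.354
apply F[7]=-15.000 → step 8: x=-0.186, v=-2.129, θ₁=0.466, ω₁=4.264, θ₂=-0.102, ω₂=0.028, θ₃=-0.264, ω₃=-0.279
apply F[8]=-15.000 → step 9: x=-0.230, v=-2.309, θ₁=0.555, ω₁=4.601, θ₂=-0.100, ω₂=0.189, θ₃=-0.269, ω₃=-0.177
apply F[9]=-15.000 → step 10: x=-0.278, v=-2.464, θ₁=0.650, ω₁=4.886, θ₂=-0.094, ω₂=0.415, θ₃=-0.271, ω₃=-0.058
apply F[10]=-15.000 → step 11: x=-0.329, v=-2.592, θ₁=0.750, ω₁=5.129, θ₂=-0.083, ω₂=0.702, θ₃=-0.271, ω₃=0.073
apply F[11]=-15.000 → step 12: x=-0.382, v=-2.696, θ₁=0.855, ω₁=5.340, θ₂=-0.066, ω₂=1.046, θ₃=-0.268, ω₃=0.213
apply F[12]=-15.000 → step 13: x=-0.436, v=-2.776, θ₁=0.964, ω₁=5.527, θ₂=-0.041, ω₂=1.438, θ₃=-0.262, ω₃=0.364
apply F[13]=-15.000 → step 14: x=-0.493, v=-2.834, θ₁=1.076, ω₁=5.694, θ₂=-0.008, ω₂=1.874, θ₃=-0.253, ω₃=0.528
apply F[14]=-15.000 → step 15: x=-0.550, v=-2.871, θ₁=1.191, ω₁=5.846, θ₂=0.034, ω₂=2.346, θ₃=-0.241, ω₃=0.713
apply F[15]=-15.000 → step 16: x=-0.607, v=-2.887, θ₁=1.310, ω₁=5.982, θ₂=0.086, ω₂=2.848, θ₃=-0.225, ω₃=0.928
apply F[16]=-15.000 → step 17: x=-0.665, v=-2.885, θ₁=1.431, ω₁=6.102, θ₂=0.148, ω₂=3.371, θ₃=-0.204, ω₃=1.185
apply F[17]=-15.000 → step 18: x=-0.722, v=-2.867, θ₁=1.554, ω₁=6.202, θ₂=0.221, ω₂=3.906, θ₃=-0.177, ω₃=1.501
apply F[18]=-15.000 → step 19: x=-0.780, v=-2.836, θ₁=1.679, ω₁=6.279, θ₂=0.304, ω₂=4.445, θ₃=-0.143, ω₃=1.896
apply F[19]=-15.000 → step 20: x=-0.836, v=-2.795, θ₁=1.805, ω₁=6.325, θ₂=0.399, ω₂=4.975, θ₃=-0.100, ω₃=2.390
apply F[20]=-15.000 → step 21: x=-0.891, v=-2.750, θ₁=1.931, ω₁=6.331, θ₂=0.503, ω₂=5.485, θ₃=-0.047, ω₃=3.006
apply F[21]=-15.000 → step 22: x=-0.946, v=-2.705, θ₁=2.058, ω₁=6.282, θ₂=0.618, ω₂=5.956, θ₃=0.021, ω₃=3.766
|θ₂| = 0.618 > 0.521 first at step 22.

Answer: 22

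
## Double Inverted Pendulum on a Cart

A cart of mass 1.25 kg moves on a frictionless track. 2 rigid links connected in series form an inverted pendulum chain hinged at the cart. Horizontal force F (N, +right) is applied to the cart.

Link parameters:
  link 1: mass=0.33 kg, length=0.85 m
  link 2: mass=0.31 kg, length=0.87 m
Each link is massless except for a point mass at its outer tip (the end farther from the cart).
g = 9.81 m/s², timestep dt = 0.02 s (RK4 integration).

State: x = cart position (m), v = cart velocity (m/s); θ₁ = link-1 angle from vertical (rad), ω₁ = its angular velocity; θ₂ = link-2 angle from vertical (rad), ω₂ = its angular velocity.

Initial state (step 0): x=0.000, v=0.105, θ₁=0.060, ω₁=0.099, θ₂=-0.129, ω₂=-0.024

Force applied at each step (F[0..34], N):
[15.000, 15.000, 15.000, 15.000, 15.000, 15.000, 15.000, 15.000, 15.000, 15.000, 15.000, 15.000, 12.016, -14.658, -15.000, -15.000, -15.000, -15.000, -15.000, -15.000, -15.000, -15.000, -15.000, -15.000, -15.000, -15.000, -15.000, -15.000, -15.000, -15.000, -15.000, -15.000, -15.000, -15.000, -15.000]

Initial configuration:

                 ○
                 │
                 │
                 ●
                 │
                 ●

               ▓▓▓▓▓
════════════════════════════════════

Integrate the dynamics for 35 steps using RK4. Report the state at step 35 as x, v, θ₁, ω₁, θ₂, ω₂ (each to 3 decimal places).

apply F[0]=+15.000 → step 1: x=0.004, v=0.339, θ₁=0.060, ω₁=-0.120, θ₂=-0.130, ω₂=-0.109
apply F[1]=+15.000 → step 2: x=0.014, v=0.573, θ₁=0.055, ω₁=-0.340, θ₂=-0.133, ω₂=-0.194
apply F[2]=+15.000 → step 3: x=0.027, v=0.808, θ₁=0.046, ω₁=-0.565, θ₂=-0.138, ω₂=-0.276
apply F[3]=+15.000 → step 4: x=0.046, v=1.044, θ₁=0.033, ω₁=-0.796, θ₂=-0.144, ω₂=-0.352
apply F[4]=+15.000 → step 5: x=0.069, v=1.282, θ₁=0.014, ω₁=-1.037, θ₂=-0.152, ω₂=-0.421
apply F[5]=+15.000 → step 6: x=0.097, v=1.521, θ₁=-0.009, ω₁=-1.289, θ₂=-0.161, ω₂=-0.481
apply F[6]=+15.000 → step 7: x=0.130, v=1.763, θ₁=-0.037, ω₁=-1.555, θ₂=-0.171, ω₂=-0.529
apply F[7]=+15.000 → step 8: x=0.168, v=2.007, θ₁=-0.071, ω₁=-1.837, θ₂=-0.182, ω₂=-0.565
apply F[8]=+15.000 → step 9: x=0.210, v=2.251, θ₁=-0.111, ω₁=-2.134, θ₂=-0.194, ω₂=-0.587
apply F[9]=+15.000 → step 10: x=0.258, v=2.496, θ₁=-0.157, ω₁=-2.445, θ₂=-0.206, ω₂=-0.598
apply F[10]=+15.000 → step 11: x=0.310, v=2.739, θ₁=-0.209, ω₁=-2.766, θ₂=-0.218, ω₂=-0.600
apply F[11]=+15.000 → step 12: x=0.367, v=2.977, θ₁=-0.267, ω₁=-3.092, θ₂=-0.230, ω₂=-0.601
apply F[12]=+12.016 → step 13: x=0.429, v=3.162, θ₁=-0.332, ω₁=-3.365, θ₂=-0.242, ω₂=-0.608
apply F[13]=-14.658 → step 14: x=0.490, v=2.941, θ₁=-0.398, ω₁=-3.214, θ₂=-0.254, ω₂=-0.588
apply F[14]=-15.000 → step 15: x=0.546, v=2.721, θ₁=-0.461, ω₁=-3.092, θ₂=-0.265, ω₂=-0.552
apply F[15]=-15.000 → step 16: x=0.599, v=2.508, θ₁=-0.522, ω₁=-3.005, θ₂=-0.276, ω₂=-0.499
apply F[16]=-15.000 → step 17: x=0.647, v=2.299, θ₁=-0.581, ω₁=-2.949, θ₂=-0.285, ω₂=-0.429
apply F[17]=-15.000 → step 18: x=0.691, v=2.094, θ₁=-0.640, ω₁=-2.923, θ₂=-0.293, ω₂=-0.345
apply F[18]=-15.000 → step 19: x=0.730, v=1.892, θ₁=-0.698, ω₁=-2.923, θ₂=-0.299, ω₂=-0.248
apply F[19]=-15.000 → step 20: x=0.766, v=1.691, θ₁=-0.757, ω₁=-2.948, θ₂=-0.303, ω₂=-0.142
apply F[20]=-15.000 → step 21: x=0.798, v=1.490, θ₁=-0.816, ω₁=-2.994, θ₂=-0.304, ω₂=-0.030
apply F[21]=-15.000 → step 22: x=0.826, v=1.289, θ₁=-0.877, ω₁=-3.059, θ₂=-0.304, ω₂=0.085
apply F[22]=-15.000 → step 23: x=0.850, v=1.085, θ₁=-0.939, ω₁=-3.140, θ₂=-0.301, ω₂=0.200
apply F[23]=-15.000 → step 24: x=0.869, v=0.878, θ₁=-1.002, ω₁=-3.235, θ₂=-0.296, ω₂=0.310
apply F[24]=-15.000 → step 25: x=0.885, v=0.668, θ₁=-1.068, ω₁=-3.344, θ₂=-0.289, ω₂=0.411
apply F[25]=-15.000 → step 26: x=0.896, v=0.453, θ₁=-1.136, ω₁=-3.464, θ₂=-0.279, ω₂=0.500
apply F[26]=-15.000 → step 27: x=0.903, v=0.233, θ₁=-1.207, ω₁=-3.596, θ₂=-0.269, ω₂=0.573
apply F[27]=-15.000 → step 28: x=0.905, v=0.007, θ₁=-1.280, ω₁=-3.741, θ₂=-0.257, ω₂=0.626
apply F[28]=-15.000 → step 29: x=0.903, v=-0.226, θ₁=-1.357, ω₁=-3.899, θ₂=-0.244, ω₂=0.654
apply F[29]=-15.000 → step 30: x=0.896, v=-0.466, θ₁=-1.436, ω₁=-4.073, θ₂=-0.231, ω₂=0.653
apply F[30]=-15.000 → step 31: x=0.884, v=-0.715, θ₁=-1.520, ω₁=-4.267, θ₂=-0.218, ω₂=0.617
apply F[31]=-15.000 → step 32: x=0.867, v=-0.973, θ₁=-1.607, ω₁=-4.484, θ₂=-0.206, ω₂=0.541
apply F[32]=-15.000 → step 33: x=0.845, v=-1.242, θ₁=-1.699, ω₁=-4.731, θ₂=-0.197, ω₂=0.416
apply F[33]=-15.000 → step 34: x=0.818, v=-1.523, θ₁=-1.797, ω₁=-5.014, θ₂=-0.190, ω₂=0.231
apply F[34]=-15.000 → step 35: x=0.784, v=-1.820, θ₁=-1.900, ω₁=-5.343, θ₂=-0.188, ω₂=-0.025

Answer: x=0.784, v=-1.820, θ₁=-1.900, ω₁=-5.343, θ₂=-0.188, ω₂=-0.025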